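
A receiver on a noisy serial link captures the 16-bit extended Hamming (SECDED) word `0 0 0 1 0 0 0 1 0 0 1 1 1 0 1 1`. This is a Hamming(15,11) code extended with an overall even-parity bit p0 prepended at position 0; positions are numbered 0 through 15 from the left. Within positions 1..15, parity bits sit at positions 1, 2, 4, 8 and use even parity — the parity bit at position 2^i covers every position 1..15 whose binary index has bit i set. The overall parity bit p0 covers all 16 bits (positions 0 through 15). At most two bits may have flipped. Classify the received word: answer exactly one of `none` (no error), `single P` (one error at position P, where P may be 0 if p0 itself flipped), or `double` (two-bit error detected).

single 8

s1: b1⊕b3⊕b5⊕b7⊕b9⊕b11⊕b13⊕b15 = 0⊕1⊕0⊕1⊕0⊕1⊕0⊕1 = 0
s2: b2⊕b3⊕b6⊕b7⊕b10⊕b11⊕b14⊕b15 = 0⊕1⊕0⊕1⊕1⊕1⊕1⊕1 = 0
s4: b4⊕b5⊕b6⊕b7⊕b12⊕b13⊕b14⊕b15 = 0⊕0⊕0⊕1⊕1⊕0⊕1⊕1 = 0
s8: b8⊕b9⊕b10⊕b11⊕b12⊕b13⊕b14⊕b15 = 0⊕0⊕1⊕1⊕1⊕0⊕1⊕1 = 1
Syndrome (s8...s1) = 1000 → position 8.
Overall parity (XOR of all 16 bits, including p0): 0⊕0⊕0⊕1⊕0⊕0⊕0⊕1⊕0⊕0⊕1⊕1⊕1⊕0⊕1⊕1 = 1
Overall=1, syndrome position=8 → single-bit error at position 8.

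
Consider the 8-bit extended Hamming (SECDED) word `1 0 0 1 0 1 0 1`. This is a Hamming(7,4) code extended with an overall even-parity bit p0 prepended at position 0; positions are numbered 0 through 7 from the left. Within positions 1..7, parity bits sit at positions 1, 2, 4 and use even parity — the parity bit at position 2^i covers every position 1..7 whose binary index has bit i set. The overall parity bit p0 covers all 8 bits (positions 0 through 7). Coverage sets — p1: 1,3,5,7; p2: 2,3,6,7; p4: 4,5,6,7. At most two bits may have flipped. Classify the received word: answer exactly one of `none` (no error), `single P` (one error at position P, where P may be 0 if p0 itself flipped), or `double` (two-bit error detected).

s1: b1⊕b3⊕b5⊕b7 = 0⊕1⊕1⊕1 = 1
s2: b2⊕b3⊕b6⊕b7 = 0⊕1⊕0⊕1 = 0
s4: b4⊕b5⊕b6⊕b7 = 0⊕1⊕0⊕1 = 0
Syndrome (s4...s1) = 001 → position 1.
Overall parity (XOR of all 8 bits, including p0): 1⊕0⊕0⊕1⊕0⊕1⊕0⊕1 = 0
Overall=0, syndrome position=1 → double-bit error detected (uncorrectable).

double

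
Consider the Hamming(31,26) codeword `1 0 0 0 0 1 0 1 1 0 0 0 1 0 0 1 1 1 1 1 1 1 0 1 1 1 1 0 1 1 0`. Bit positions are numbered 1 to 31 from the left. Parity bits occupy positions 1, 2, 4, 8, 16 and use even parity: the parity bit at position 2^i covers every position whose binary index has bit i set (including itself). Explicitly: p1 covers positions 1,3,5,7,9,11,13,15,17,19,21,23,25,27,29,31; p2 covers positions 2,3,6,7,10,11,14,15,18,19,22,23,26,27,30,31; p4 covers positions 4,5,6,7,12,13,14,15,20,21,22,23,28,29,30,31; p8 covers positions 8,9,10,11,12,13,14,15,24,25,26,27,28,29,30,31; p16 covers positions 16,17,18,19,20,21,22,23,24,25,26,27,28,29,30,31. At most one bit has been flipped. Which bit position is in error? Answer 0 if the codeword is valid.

31

s1: b1⊕b3⊕b5⊕b7⊕b9⊕b11⊕b13⊕b15⊕b17⊕b19⊕b21⊕b23⊕b25⊕b27⊕b29⊕b31 = 1⊕0⊕0⊕0⊕1⊕0⊕1⊕0⊕1⊕1⊕1⊕0⊕1⊕1⊕1⊕0 = 1
s2: b2⊕b3⊕b6⊕b7⊕b10⊕b11⊕b14⊕b15⊕b18⊕b19⊕b22⊕b23⊕b26⊕b27⊕b30⊕b31 = 0⊕0⊕1⊕0⊕0⊕0⊕0⊕0⊕1⊕1⊕1⊕0⊕1⊕1⊕1⊕0 = 1
s4: b4⊕b5⊕b6⊕b7⊕b12⊕b13⊕b14⊕b15⊕b20⊕b21⊕b22⊕b23⊕b28⊕b29⊕b30⊕b31 = 0⊕0⊕1⊕0⊕0⊕1⊕0⊕0⊕1⊕1⊕1⊕0⊕0⊕1⊕1⊕0 = 1
s8: b8⊕b9⊕b10⊕b11⊕b12⊕b13⊕b14⊕b15⊕b24⊕b25⊕b26⊕b27⊕b28⊕b29⊕b30⊕b31 = 1⊕1⊕0⊕0⊕0⊕1⊕0⊕0⊕1⊕1⊕1⊕1⊕0⊕1⊕1⊕0 = 1
s16: b16⊕b17⊕b18⊕b19⊕b20⊕b21⊕b22⊕b23⊕b24⊕b25⊕b26⊕b27⊕b28⊕b29⊕b30⊕b31 = 1⊕1⊕1⊕1⊕1⊕1⊕1⊕0⊕1⊕1⊕1⊕1⊕0⊕1⊕1⊕0 = 1
Syndrome (s16...s1) = 11111 → position 31.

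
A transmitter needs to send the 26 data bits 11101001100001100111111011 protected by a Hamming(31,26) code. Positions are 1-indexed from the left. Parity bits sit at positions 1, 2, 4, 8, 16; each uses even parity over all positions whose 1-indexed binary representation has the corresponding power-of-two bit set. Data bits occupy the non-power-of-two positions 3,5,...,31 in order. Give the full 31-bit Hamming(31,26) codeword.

Place data bits at non-power-of-two positions: b3=1, b5=1, b6=1, b7=0, b9=1, b10=0, b11=0, b12=1, b13=1, b14=0, b15=0, b17=0, b18=0, b19=1, b20=1, b21=0, b22=0, b23=1, b24=1, b25=1, b26=1, b27=1, b28=1, b29=0, b30=1, b31=1.
p1 = XOR of data positions {3,5,7,9,11,13,15,17,19,21,23,25,27,29,31} = 1⊕1⊕0⊕1⊕0⊕1⊕0⊕0⊕1⊕0⊕1⊕1⊕1⊕0⊕1 = 1
p2 = XOR of data positions {3,6,7,10,11,14,15,18,19,22,23,26,27,30,31} = 1⊕1⊕0⊕0⊕0⊕0⊕0⊕0⊕1⊕0⊕1⊕1⊕1⊕1⊕1 = 0
p4 = XOR of data positions {5,6,7,12,13,14,15,20,21,22,23,28,29,30,31} = 1⊕1⊕0⊕1⊕1⊕0⊕0⊕1⊕0⊕0⊕1⊕1⊕0⊕1⊕1 = 1
p8 = XOR of data positions {9,10,11,12,13,14,15,24,25,26,27,28,29,30,31} = 1⊕0⊕0⊕1⊕1⊕0⊕0⊕1⊕1⊕1⊕1⊕1⊕0⊕1⊕1 = 0
p16 = XOR of data positions {17,18,19,20,21,22,23,24,25,26,27,28,29,30,31} = 0⊕0⊕1⊕1⊕0⊕0⊕1⊕1⊕1⊕1⊕1⊕1⊕0⊕1⊕1 = 0
Codeword b1..b31 = 1011110010011000001100111111011

1011110010011000001100111111011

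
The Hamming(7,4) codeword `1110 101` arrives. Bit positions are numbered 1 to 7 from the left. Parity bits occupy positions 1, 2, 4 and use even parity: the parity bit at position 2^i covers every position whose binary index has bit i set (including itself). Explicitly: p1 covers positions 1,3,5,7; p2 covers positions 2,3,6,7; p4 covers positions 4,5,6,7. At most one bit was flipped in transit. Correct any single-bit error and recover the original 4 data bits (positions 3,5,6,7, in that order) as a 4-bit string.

1101

s1: b1⊕b3⊕b5⊕b7 = 1⊕1⊕1⊕1 = 0
s2: b2⊕b3⊕b6⊕b7 = 1⊕1⊕0⊕1 = 1
s4: b4⊕b5⊕b6⊕b7 = 0⊕1⊕0⊕1 = 0
Syndrome (s4...s1) = 010 → position 2.
Flip bit 2: corrected codeword = 1010101
Data bits at positions 3,5,6,7: 1101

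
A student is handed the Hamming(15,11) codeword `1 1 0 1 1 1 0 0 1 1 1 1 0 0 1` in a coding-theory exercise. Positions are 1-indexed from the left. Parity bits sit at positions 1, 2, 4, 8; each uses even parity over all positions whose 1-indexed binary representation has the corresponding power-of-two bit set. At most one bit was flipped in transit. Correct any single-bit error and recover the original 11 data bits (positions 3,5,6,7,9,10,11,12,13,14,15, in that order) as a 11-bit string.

01101111000

s1: b1⊕b3⊕b5⊕b7⊕b9⊕b11⊕b13⊕b15 = 1⊕0⊕1⊕0⊕1⊕1⊕0⊕1 = 1
s2: b2⊕b3⊕b6⊕b7⊕b10⊕b11⊕b14⊕b15 = 1⊕0⊕1⊕0⊕1⊕1⊕0⊕1 = 1
s4: b4⊕b5⊕b6⊕b7⊕b12⊕b13⊕b14⊕b15 = 1⊕1⊕1⊕0⊕1⊕0⊕0⊕1 = 1
s8: b8⊕b9⊕b10⊕b11⊕b12⊕b13⊕b14⊕b15 = 0⊕1⊕1⊕1⊕1⊕0⊕0⊕1 = 1
Syndrome (s8...s1) = 1111 → position 15.
Flip bit 15: corrected codeword = 110111001111000
Data bits at positions 3,5,6,7,9,10,11,12,13,14,15: 01101111000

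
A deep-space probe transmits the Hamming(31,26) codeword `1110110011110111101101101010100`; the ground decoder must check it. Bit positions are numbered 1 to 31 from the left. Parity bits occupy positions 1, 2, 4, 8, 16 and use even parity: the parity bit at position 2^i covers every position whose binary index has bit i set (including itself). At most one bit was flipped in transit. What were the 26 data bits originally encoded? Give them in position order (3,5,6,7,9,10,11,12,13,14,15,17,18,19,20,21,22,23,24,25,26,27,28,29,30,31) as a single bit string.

11101111011101101101010110

s1: b1⊕b3⊕b5⊕b7⊕b9⊕b11⊕b13⊕b15⊕b17⊕b19⊕b21⊕b23⊕b25⊕b27⊕b29⊕b31 = 1⊕1⊕1⊕0⊕1⊕1⊕0⊕1⊕1⊕1⊕0⊕1⊕1⊕1⊕1⊕0 = 0
s2: b2⊕b3⊕b6⊕b7⊕b10⊕b11⊕b14⊕b15⊕b18⊕b19⊕b22⊕b23⊕b26⊕b27⊕b30⊕b31 = 1⊕1⊕1⊕0⊕1⊕1⊕1⊕1⊕0⊕1⊕1⊕1⊕0⊕1⊕0⊕0 = 1
s4: b4⊕b5⊕b6⊕b7⊕b12⊕b13⊕b14⊕b15⊕b20⊕b21⊕b22⊕b23⊕b28⊕b29⊕b30⊕b31 = 0⊕1⊕1⊕0⊕1⊕0⊕1⊕1⊕1⊕0⊕1⊕1⊕0⊕1⊕0⊕0 = 1
s8: b8⊕b9⊕b10⊕b11⊕b12⊕b13⊕b14⊕b15⊕b24⊕b25⊕b26⊕b27⊕b28⊕b29⊕b30⊕b31 = 0⊕1⊕1⊕1⊕1⊕0⊕1⊕1⊕0⊕1⊕0⊕1⊕0⊕1⊕0⊕0 = 1
s16: b16⊕b17⊕b18⊕b19⊕b20⊕b21⊕b22⊕b23⊕b24⊕b25⊕b26⊕b27⊕b28⊕b29⊕b30⊕b31 = 1⊕1⊕0⊕1⊕1⊕0⊕1⊕1⊕0⊕1⊕0⊕1⊕0⊕1⊕0⊕0 = 1
Syndrome (s16...s1) = 11110 → position 30.
Flip bit 30: corrected codeword = 1110110011110111101101101010110
Data bits at positions 3,5,6,7,9,10,11,12,13,14,15,17,18,19,20,21,22,23,24,25,26,27,28,29,30,31: 11101111011101101101010110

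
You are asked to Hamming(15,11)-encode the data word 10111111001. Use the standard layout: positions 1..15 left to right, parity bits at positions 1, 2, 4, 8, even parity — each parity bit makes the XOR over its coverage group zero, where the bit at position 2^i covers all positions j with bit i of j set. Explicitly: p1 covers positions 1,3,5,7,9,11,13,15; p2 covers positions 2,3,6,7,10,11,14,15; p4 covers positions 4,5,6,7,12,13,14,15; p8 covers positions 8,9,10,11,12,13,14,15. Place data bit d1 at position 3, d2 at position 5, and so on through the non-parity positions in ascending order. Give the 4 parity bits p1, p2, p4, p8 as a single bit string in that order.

Place data bits at non-power-of-two positions: b3=1, b5=0, b6=1, b7=1, b9=1, b10=1, b11=1, b12=1, b13=0, b14=0, b15=1.
p1 = XOR of data positions {3,5,7,9,11,13,15} = 1⊕0⊕1⊕1⊕1⊕0⊕1 = 1
p2 = XOR of data positions {3,6,7,10,11,14,15} = 1⊕1⊕1⊕1⊕1⊕0⊕1 = 0
p4 = XOR of data positions {5,6,7,12,13,14,15} = 0⊕1⊕1⊕1⊕0⊕0⊕1 = 0
p8 = XOR of data positions {9,10,11,12,13,14,15} = 1⊕1⊕1⊕1⊕0⊕0⊕1 = 1
Parity bits p1,p2,p4,p8 = 1001

1001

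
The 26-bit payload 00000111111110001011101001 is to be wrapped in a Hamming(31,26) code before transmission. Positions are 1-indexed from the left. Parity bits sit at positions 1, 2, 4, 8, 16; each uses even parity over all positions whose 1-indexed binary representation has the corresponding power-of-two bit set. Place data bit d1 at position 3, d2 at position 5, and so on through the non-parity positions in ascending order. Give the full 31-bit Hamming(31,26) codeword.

0001000101111110110001011101001

Place data bits at non-power-of-two positions: b3=0, b5=0, b6=0, b7=0, b9=0, b10=1, b11=1, b12=1, b13=1, b14=1, b15=1, b17=1, b18=1, b19=0, b20=0, b21=0, b22=1, b23=0, b24=1, b25=1, b26=1, b27=0, b28=1, b29=0, b30=0, b31=1.
p1 = XOR of data positions {3,5,7,9,11,13,15,17,19,21,23,25,27,29,31} = 0⊕0⊕0⊕0⊕1⊕1⊕1⊕1⊕0⊕0⊕0⊕1⊕0⊕0⊕1 = 0
p2 = XOR of data positions {3,6,7,10,11,14,15,18,19,22,23,26,27,30,31} = 0⊕0⊕0⊕1⊕1⊕1⊕1⊕1⊕0⊕1⊕0⊕1⊕0⊕0⊕1 = 0
p4 = XOR of data positions {5,6,7,12,13,14,15,20,21,22,23,28,29,30,31} = 0⊕0⊕0⊕1⊕1⊕1⊕1⊕0⊕0⊕1⊕0⊕1⊕0⊕0⊕1 = 1
p8 = XOR of data positions {9,10,11,12,13,14,15,24,25,26,27,28,29,30,31} = 0⊕1⊕1⊕1⊕1⊕1⊕1⊕1⊕1⊕1⊕0⊕1⊕0⊕0⊕1 = 1
p16 = XOR of data positions {17,18,19,20,21,22,23,24,25,26,27,28,29,30,31} = 1⊕1⊕0⊕0⊕0⊕1⊕0⊕1⊕1⊕1⊕0⊕1⊕0⊕0⊕1 = 0
Codeword b1..b31 = 0001000101111110110001011101001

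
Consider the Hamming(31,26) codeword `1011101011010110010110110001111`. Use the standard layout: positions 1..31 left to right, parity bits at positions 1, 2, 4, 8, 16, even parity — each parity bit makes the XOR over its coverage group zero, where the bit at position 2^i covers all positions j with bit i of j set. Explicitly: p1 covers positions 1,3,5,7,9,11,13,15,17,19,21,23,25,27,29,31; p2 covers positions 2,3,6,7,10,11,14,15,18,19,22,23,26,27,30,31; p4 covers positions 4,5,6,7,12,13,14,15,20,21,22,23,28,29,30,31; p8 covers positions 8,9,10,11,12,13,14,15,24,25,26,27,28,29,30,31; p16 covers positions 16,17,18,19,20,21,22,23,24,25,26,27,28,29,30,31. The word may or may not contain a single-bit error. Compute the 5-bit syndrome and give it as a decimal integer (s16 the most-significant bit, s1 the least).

s1: b1⊕b3⊕b5⊕b7⊕b9⊕b11⊕b13⊕b15⊕b17⊕b19⊕b21⊕b23⊕b25⊕b27⊕b29⊕b31 = 1⊕1⊕1⊕1⊕1⊕0⊕0⊕1⊕0⊕0⊕1⊕1⊕0⊕0⊕1⊕1 = 0
s2: b2⊕b3⊕b6⊕b7⊕b10⊕b11⊕b14⊕b15⊕b18⊕b19⊕b22⊕b23⊕b26⊕b27⊕b30⊕b31 = 0⊕1⊕0⊕1⊕1⊕0⊕1⊕1⊕1⊕0⊕0⊕1⊕0⊕0⊕1⊕1 = 1
s4: b4⊕b5⊕b6⊕b7⊕b12⊕b13⊕b14⊕b15⊕b20⊕b21⊕b22⊕b23⊕b28⊕b29⊕b30⊕b31 = 1⊕1⊕0⊕1⊕1⊕0⊕1⊕1⊕1⊕1⊕0⊕1⊕1⊕1⊕1⊕1 = 1
s8: b8⊕b9⊕b10⊕b11⊕b12⊕b13⊕b14⊕b15⊕b24⊕b25⊕b26⊕b27⊕b28⊕b29⊕b30⊕b31 = 0⊕1⊕1⊕0⊕1⊕0⊕1⊕1⊕1⊕0⊕0⊕0⊕1⊕1⊕1⊕1 = 0
s16: b16⊕b17⊕b18⊕b19⊕b20⊕b21⊕b22⊕b23⊕b24⊕b25⊕b26⊕b27⊕b28⊕b29⊕b30⊕b31 = 0⊕0⊕1⊕0⊕1⊕1⊕0⊕1⊕1⊕0⊕0⊕0⊕1⊕1⊕1⊕1 = 1
Syndrome (s16...s1) = 10110 → position 22.

22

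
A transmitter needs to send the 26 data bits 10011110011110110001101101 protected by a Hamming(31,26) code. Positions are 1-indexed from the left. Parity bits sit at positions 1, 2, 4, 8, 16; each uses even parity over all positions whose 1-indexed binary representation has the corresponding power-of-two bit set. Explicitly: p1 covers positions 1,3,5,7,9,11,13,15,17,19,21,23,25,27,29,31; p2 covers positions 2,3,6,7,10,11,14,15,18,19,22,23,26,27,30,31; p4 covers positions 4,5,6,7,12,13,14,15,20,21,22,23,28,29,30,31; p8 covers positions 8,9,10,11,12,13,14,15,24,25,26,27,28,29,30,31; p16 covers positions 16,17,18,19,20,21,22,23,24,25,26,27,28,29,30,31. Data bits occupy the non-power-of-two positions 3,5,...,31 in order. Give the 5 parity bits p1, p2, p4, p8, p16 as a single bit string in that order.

01001

Place data bits at non-power-of-two positions: b3=1, b5=0, b6=0, b7=1, b9=1, b10=1, b11=1, b12=0, b13=0, b14=1, b15=1, b17=1, b18=1, b19=0, b20=1, b21=1, b22=0, b23=0, b24=0, b25=1, b26=1, b27=0, b28=1, b29=1, b30=0, b31=1.
p1 = XOR of data positions {3,5,7,9,11,13,15,17,19,21,23,25,27,29,31} = 1⊕0⊕1⊕1⊕1⊕0⊕1⊕1⊕0⊕1⊕0⊕1⊕0⊕1⊕1 = 0
p2 = XOR of data positions {3,6,7,10,11,14,15,18,19,22,23,26,27,30,31} = 1⊕0⊕1⊕1⊕1⊕1⊕1⊕1⊕0⊕0⊕0⊕1⊕0⊕0⊕1 = 1
p4 = XOR of data positions {5,6,7,12,13,14,15,20,21,22,23,28,29,30,31} = 0⊕0⊕1⊕0⊕0⊕1⊕1⊕1⊕1⊕0⊕0⊕1⊕1⊕0⊕1 = 0
p8 = XOR of data positions {9,10,11,12,13,14,15,24,25,26,27,28,29,30,31} = 1⊕1⊕1⊕0⊕0⊕1⊕1⊕0⊕1⊕1⊕0⊕1⊕1⊕0⊕1 = 0
p16 = XOR of data positions {17,18,19,20,21,22,23,24,25,26,27,28,29,30,31} = 1⊕1⊕0⊕1⊕1⊕0⊕0⊕0⊕1⊕1⊕0⊕1⊕1⊕0⊕1 = 1
Parity bits p1,p2,p4,p8,p16 = 01001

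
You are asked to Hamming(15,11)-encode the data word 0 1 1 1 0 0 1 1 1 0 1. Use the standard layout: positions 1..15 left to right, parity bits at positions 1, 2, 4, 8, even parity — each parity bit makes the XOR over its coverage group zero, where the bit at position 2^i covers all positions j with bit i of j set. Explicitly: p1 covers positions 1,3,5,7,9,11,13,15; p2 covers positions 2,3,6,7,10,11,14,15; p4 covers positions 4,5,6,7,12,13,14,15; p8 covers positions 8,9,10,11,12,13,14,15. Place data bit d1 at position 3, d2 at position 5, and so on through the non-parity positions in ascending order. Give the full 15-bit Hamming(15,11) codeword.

Place data bits at non-power-of-two positions: b3=0, b5=1, b6=1, b7=1, b9=0, b10=0, b11=1, b12=1, b13=1, b14=0, b15=1.
p1 = XOR of data positions {3,5,7,9,11,13,15} = 0⊕1⊕1⊕0⊕1⊕1⊕1 = 1
p2 = XOR of data positions {3,6,7,10,11,14,15} = 0⊕1⊕1⊕0⊕1⊕0⊕1 = 0
p4 = XOR of data positions {5,6,7,12,13,14,15} = 1⊕1⊕1⊕1⊕1⊕0⊕1 = 0
p8 = XOR of data positions {9,10,11,12,13,14,15} = 0⊕0⊕1⊕1⊕1⊕0⊕1 = 0
Codeword b1..b15 = 100011100011101

100011100011101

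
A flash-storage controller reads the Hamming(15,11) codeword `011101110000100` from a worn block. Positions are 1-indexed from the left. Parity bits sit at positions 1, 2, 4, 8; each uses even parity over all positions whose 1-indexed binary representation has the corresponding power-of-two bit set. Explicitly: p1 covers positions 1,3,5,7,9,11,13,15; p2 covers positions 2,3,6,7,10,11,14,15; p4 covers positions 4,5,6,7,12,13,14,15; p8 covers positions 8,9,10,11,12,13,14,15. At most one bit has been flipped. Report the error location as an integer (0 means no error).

1

s1: b1⊕b3⊕b5⊕b7⊕b9⊕b11⊕b13⊕b15 = 0⊕1⊕0⊕1⊕0⊕0⊕1⊕0 = 1
s2: b2⊕b3⊕b6⊕b7⊕b10⊕b11⊕b14⊕b15 = 1⊕1⊕1⊕1⊕0⊕0⊕0⊕0 = 0
s4: b4⊕b5⊕b6⊕b7⊕b12⊕b13⊕b14⊕b15 = 1⊕0⊕1⊕1⊕0⊕1⊕0⊕0 = 0
s8: b8⊕b9⊕b10⊕b11⊕b12⊕b13⊕b14⊕b15 = 1⊕0⊕0⊕0⊕0⊕1⊕0⊕0 = 0
Syndrome (s8...s1) = 0001 → position 1.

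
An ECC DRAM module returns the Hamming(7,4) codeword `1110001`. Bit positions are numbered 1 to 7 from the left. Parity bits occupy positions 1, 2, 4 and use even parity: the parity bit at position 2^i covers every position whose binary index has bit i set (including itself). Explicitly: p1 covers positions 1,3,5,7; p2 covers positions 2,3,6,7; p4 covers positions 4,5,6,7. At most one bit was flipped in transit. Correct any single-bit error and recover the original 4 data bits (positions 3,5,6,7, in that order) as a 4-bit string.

1000

s1: b1⊕b3⊕b5⊕b7 = 1⊕1⊕0⊕1 = 1
s2: b2⊕b3⊕b6⊕b7 = 1⊕1⊕0⊕1 = 1
s4: b4⊕b5⊕b6⊕b7 = 0⊕0⊕0⊕1 = 1
Syndrome (s4...s1) = 111 → position 7.
Flip bit 7: corrected codeword = 1110000
Data bits at positions 3,5,6,7: 1000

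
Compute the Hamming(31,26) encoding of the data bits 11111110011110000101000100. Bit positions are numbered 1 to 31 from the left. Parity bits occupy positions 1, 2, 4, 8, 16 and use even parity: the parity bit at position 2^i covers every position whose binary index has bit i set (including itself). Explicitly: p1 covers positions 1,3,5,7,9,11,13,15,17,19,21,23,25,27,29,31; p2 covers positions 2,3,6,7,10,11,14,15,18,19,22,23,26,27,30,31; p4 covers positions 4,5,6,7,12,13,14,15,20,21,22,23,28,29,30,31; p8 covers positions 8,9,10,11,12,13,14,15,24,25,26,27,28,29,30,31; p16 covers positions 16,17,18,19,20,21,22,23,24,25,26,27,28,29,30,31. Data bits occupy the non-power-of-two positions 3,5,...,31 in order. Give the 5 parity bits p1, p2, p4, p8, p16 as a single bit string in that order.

01111

Place data bits at non-power-of-two positions: b3=1, b5=1, b6=1, b7=1, b9=1, b10=1, b11=1, b12=0, b13=0, b14=1, b15=1, b17=1, b18=1, b19=0, b20=0, b21=0, b22=0, b23=1, b24=0, b25=1, b26=0, b27=0, b28=0, b29=1, b30=0, b31=0.
p1 = XOR of data positions {3,5,7,9,11,13,15,17,19,21,23,25,27,29,31} = 1⊕1⊕1⊕1⊕1⊕0⊕1⊕1⊕0⊕0⊕1⊕1⊕0⊕1⊕0 = 0
p2 = XOR of data positions {3,6,7,10,11,14,15,18,19,22,23,26,27,30,31} = 1⊕1⊕1⊕1⊕1⊕1⊕1⊕1⊕0⊕0⊕1⊕0⊕0⊕0⊕0 = 1
p4 = XOR of data positions {5,6,7,12,13,14,15,20,21,22,23,28,29,30,31} = 1⊕1⊕1⊕0⊕0⊕1⊕1⊕0⊕0⊕0⊕1⊕0⊕1⊕0⊕0 = 1
p8 = XOR of data positions {9,10,11,12,13,14,15,24,25,26,27,28,29,30,31} = 1⊕1⊕1⊕0⊕0⊕1⊕1⊕0⊕1⊕0⊕0⊕0⊕1⊕0⊕0 = 1
p16 = XOR of data positions {17,18,19,20,21,22,23,24,25,26,27,28,29,30,31} = 1⊕1⊕0⊕0⊕0⊕0⊕1⊕0⊕1⊕0⊕0⊕0⊕1⊕0⊕0 = 1
Parity bits p1,p2,p4,p8,p16 = 01111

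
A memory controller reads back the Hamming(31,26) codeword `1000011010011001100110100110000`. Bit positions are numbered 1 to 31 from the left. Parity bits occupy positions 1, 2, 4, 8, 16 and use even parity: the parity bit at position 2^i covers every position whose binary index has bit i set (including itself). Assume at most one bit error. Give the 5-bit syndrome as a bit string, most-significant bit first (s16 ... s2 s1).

11110

s1: b1⊕b3⊕b5⊕b7⊕b9⊕b11⊕b13⊕b15⊕b17⊕b19⊕b21⊕b23⊕b25⊕b27⊕b29⊕b31 = 1⊕0⊕0⊕1⊕1⊕0⊕1⊕0⊕1⊕0⊕1⊕1⊕0⊕1⊕0⊕0 = 0
s2: b2⊕b3⊕b6⊕b7⊕b10⊕b11⊕b14⊕b15⊕b18⊕b19⊕b22⊕b23⊕b26⊕b27⊕b30⊕b31 = 0⊕0⊕1⊕1⊕0⊕0⊕0⊕0⊕0⊕0⊕0⊕1⊕1⊕1⊕0⊕0 = 1
s4: b4⊕b5⊕b6⊕b7⊕b12⊕b13⊕b14⊕b15⊕b20⊕b21⊕b22⊕b23⊕b28⊕b29⊕b30⊕b31 = 0⊕0⊕1⊕1⊕1⊕1⊕0⊕0⊕1⊕1⊕0⊕1⊕0⊕0⊕0⊕0 = 1
s8: b8⊕b9⊕b10⊕b11⊕b12⊕b13⊕b14⊕b15⊕b24⊕b25⊕b26⊕b27⊕b28⊕b29⊕b30⊕b31 = 0⊕1⊕0⊕0⊕1⊕1⊕0⊕0⊕0⊕0⊕1⊕1⊕0⊕0⊕0⊕0 = 1
s16: b16⊕b17⊕b18⊕b19⊕b20⊕b21⊕b22⊕b23⊕b24⊕b25⊕b26⊕b27⊕b28⊕b29⊕b30⊕b31 = 1⊕1⊕0⊕0⊕1⊕1⊕0⊕1⊕0⊕0⊕1⊕1⊕0⊕0⊕0⊕0 = 1
Syndrome (s16...s1) = 11110 → position 30.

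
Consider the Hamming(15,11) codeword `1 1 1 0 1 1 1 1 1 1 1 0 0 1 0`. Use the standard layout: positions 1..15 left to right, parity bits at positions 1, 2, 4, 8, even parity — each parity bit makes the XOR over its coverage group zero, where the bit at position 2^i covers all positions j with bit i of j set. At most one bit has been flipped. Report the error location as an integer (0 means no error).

s1: b1⊕b3⊕b5⊕b7⊕b9⊕b11⊕b13⊕b15 = 1⊕1⊕1⊕1⊕1⊕1⊕0⊕0 = 0
s2: b2⊕b3⊕b6⊕b7⊕b10⊕b11⊕b14⊕b15 = 1⊕1⊕1⊕1⊕1⊕1⊕1⊕0 = 1
s4: b4⊕b5⊕b6⊕b7⊕b12⊕b13⊕b14⊕b15 = 0⊕1⊕1⊕1⊕0⊕0⊕1⊕0 = 0
s8: b8⊕b9⊕b10⊕b11⊕b12⊕b13⊕b14⊕b15 = 1⊕1⊕1⊕1⊕0⊕0⊕1⊕0 = 1
Syndrome (s8...s1) = 1010 → position 10.

10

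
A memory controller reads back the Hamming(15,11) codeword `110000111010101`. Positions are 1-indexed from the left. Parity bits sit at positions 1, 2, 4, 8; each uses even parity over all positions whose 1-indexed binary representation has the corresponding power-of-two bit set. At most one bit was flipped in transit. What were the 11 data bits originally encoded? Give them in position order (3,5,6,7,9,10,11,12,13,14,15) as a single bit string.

s1: b1⊕b3⊕b5⊕b7⊕b9⊕b11⊕b13⊕b15 = 1⊕0⊕0⊕1⊕1⊕1⊕1⊕1 = 0
s2: b2⊕b3⊕b6⊕b7⊕b10⊕b11⊕b14⊕b15 = 1⊕0⊕0⊕1⊕0⊕1⊕0⊕1 = 0
s4: b4⊕b5⊕b6⊕b7⊕b12⊕b13⊕b14⊕b15 = 0⊕0⊕0⊕1⊕0⊕1⊕0⊕1 = 1
s8: b8⊕b9⊕b10⊕b11⊕b12⊕b13⊕b14⊕b15 = 1⊕1⊕0⊕1⊕0⊕1⊕0⊕1 = 1
Syndrome (s8...s1) = 1100 → position 12.
Flip bit 12: corrected codeword = 110000111011101
Data bits at positions 3,5,6,7,9,10,11,12,13,14,15: 00011011101

00011011101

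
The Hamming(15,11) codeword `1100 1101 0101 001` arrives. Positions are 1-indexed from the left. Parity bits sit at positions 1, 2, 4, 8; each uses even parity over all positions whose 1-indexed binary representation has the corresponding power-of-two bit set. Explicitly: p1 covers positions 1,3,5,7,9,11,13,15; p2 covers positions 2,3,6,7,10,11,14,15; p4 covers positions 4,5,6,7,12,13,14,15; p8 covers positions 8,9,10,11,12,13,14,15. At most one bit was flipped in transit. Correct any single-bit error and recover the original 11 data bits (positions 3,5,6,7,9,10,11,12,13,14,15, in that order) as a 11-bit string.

01100101001

s1: b1⊕b3⊕b5⊕b7⊕b9⊕b11⊕b13⊕b15 = 1⊕0⊕1⊕0⊕0⊕0⊕0⊕1 = 1
s2: b2⊕b3⊕b6⊕b7⊕b10⊕b11⊕b14⊕b15 = 1⊕0⊕1⊕0⊕1⊕0⊕0⊕1 = 0
s4: b4⊕b5⊕b6⊕b7⊕b12⊕b13⊕b14⊕b15 = 0⊕1⊕1⊕0⊕1⊕0⊕0⊕1 = 0
s8: b8⊕b9⊕b10⊕b11⊕b12⊕b13⊕b14⊕b15 = 1⊕0⊕1⊕0⊕1⊕0⊕0⊕1 = 0
Syndrome (s8...s1) = 0001 → position 1.
Flip bit 1: corrected codeword = 010011010101001
Data bits at positions 3,5,6,7,9,10,11,12,13,14,15: 01100101001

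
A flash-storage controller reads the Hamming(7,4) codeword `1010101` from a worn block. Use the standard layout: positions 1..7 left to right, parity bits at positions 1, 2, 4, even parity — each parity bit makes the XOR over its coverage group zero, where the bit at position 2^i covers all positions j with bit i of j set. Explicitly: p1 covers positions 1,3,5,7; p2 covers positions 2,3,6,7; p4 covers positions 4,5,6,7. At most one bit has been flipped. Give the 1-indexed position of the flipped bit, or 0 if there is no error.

s1: b1⊕b3⊕b5⊕b7 = 1⊕1⊕1⊕1 = 0
s2: b2⊕b3⊕b6⊕b7 = 0⊕1⊕0⊕1 = 0
s4: b4⊕b5⊕b6⊕b7 = 0⊕1⊕0⊕1 = 0
Syndrome (s4...s1) = 000 → position 0 (no error).

0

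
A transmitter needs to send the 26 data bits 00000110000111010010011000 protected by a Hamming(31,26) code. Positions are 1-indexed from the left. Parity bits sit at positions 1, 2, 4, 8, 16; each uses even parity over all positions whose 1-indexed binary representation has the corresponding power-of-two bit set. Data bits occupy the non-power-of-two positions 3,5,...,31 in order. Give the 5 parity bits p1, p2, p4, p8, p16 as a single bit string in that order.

Place data bits at non-power-of-two positions: b3=0, b5=0, b6=0, b7=0, b9=0, b10=1, b11=1, b12=0, b13=0, b14=0, b15=0, b17=1, b18=1, b19=1, b20=0, b21=1, b22=0, b23=0, b24=1, b25=0, b26=0, b27=1, b28=1, b29=0, b30=0, b31=0.
p1 = XOR of data positions {3,5,7,9,11,13,15,17,19,21,23,25,27,29,31} = 0⊕0⊕0⊕0⊕1⊕0⊕0⊕1⊕1⊕1⊕0⊕0⊕1⊕0⊕0 = 1
p2 = XOR of data positions {3,6,7,10,11,14,15,18,19,22,23,26,27,30,31} = 0⊕0⊕0⊕1⊕1⊕0⊕0⊕1⊕1⊕0⊕0⊕0⊕1⊕0⊕0 = 1
p4 = XOR of data positions {5,6,7,12,13,14,15,20,21,22,23,28,29,30,31} = 0⊕0⊕0⊕0⊕0⊕0⊕0⊕0⊕1⊕0⊕0⊕1⊕0⊕0⊕0 = 0
p8 = XOR of data positions {9,10,11,12,13,14,15,24,25,26,27,28,29,30,31} = 0⊕1⊕1⊕0⊕0⊕0⊕0⊕1⊕0⊕0⊕1⊕1⊕0⊕0⊕0 = 1
p16 = XOR of data positions {17,18,19,20,21,22,23,24,25,26,27,28,29,30,31} = 1⊕1⊕1⊕0⊕1⊕0⊕0⊕1⊕0⊕0⊕1⊕1⊕0⊕0⊕0 = 1
Parity bits p1,p2,p4,p8,p16 = 11011

11011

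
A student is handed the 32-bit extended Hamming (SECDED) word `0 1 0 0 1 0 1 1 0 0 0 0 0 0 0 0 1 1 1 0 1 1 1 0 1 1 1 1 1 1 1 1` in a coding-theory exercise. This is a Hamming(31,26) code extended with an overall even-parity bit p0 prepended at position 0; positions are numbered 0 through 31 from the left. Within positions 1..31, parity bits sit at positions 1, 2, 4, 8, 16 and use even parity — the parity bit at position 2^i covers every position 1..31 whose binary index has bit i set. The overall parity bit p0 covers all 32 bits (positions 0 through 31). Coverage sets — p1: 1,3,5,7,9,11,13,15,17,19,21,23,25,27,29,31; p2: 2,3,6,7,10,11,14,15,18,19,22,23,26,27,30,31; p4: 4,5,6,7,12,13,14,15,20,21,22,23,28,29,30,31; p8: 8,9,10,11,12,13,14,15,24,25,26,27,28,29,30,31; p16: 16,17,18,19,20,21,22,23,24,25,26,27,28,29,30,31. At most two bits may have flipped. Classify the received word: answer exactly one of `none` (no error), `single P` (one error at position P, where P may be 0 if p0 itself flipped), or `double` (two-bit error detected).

s1: b1⊕b3⊕b5⊕b7⊕b9⊕b11⊕b13⊕b15⊕b17⊕b19⊕b21⊕b23⊕b25⊕b27⊕b29⊕b31 = 1⊕0⊕0⊕1⊕0⊕0⊕0⊕0⊕1⊕0⊕1⊕0⊕1⊕1⊕1⊕1 = 0
s2: b2⊕b3⊕b6⊕b7⊕b10⊕b11⊕b14⊕b15⊕b18⊕b19⊕b22⊕b23⊕b26⊕b27⊕b30⊕b31 = 0⊕0⊕1⊕1⊕0⊕0⊕0⊕0⊕1⊕0⊕1⊕0⊕1⊕1⊕1⊕1 = 0
s4: b4⊕b5⊕b6⊕b7⊕b12⊕b13⊕b14⊕b15⊕b20⊕b21⊕b22⊕b23⊕b28⊕b29⊕b30⊕b31 = 1⊕0⊕1⊕1⊕0⊕0⊕0⊕0⊕1⊕1⊕1⊕0⊕1⊕1⊕1⊕1 = 0
s8: b8⊕b9⊕b10⊕b11⊕b12⊕b13⊕b14⊕b15⊕b24⊕b25⊕b26⊕b27⊕b28⊕b29⊕b30⊕b31 = 0⊕0⊕0⊕0⊕0⊕0⊕0⊕0⊕1⊕1⊕1⊕1⊕1⊕1⊕1⊕1 = 0
s16: b16⊕b17⊕b18⊕b19⊕b20⊕b21⊕b22⊕b23⊕b24⊕b25⊕b26⊕b27⊕b28⊕b29⊕b30⊕b31 = 1⊕1⊕1⊕0⊕1⊕1⊕1⊕0⊕1⊕1⊕1⊕1⊕1⊕1⊕1⊕1 = 0
Syndrome (s16...s1) = 00000 → position 0 (no error).
Overall parity (XOR of all 32 bits, including p0): 0⊕1⊕0⊕0⊕1⊕0⊕1⊕1⊕0⊕0⊕0⊕0⊕0⊕0⊕0⊕0⊕1⊕1⊕1⊕0⊕1⊕1⊕1⊕0⊕1⊕1⊕1⊕1⊕1⊕1⊕1⊕1 = 0
Overall=0, syndrome position=0 → no error.

none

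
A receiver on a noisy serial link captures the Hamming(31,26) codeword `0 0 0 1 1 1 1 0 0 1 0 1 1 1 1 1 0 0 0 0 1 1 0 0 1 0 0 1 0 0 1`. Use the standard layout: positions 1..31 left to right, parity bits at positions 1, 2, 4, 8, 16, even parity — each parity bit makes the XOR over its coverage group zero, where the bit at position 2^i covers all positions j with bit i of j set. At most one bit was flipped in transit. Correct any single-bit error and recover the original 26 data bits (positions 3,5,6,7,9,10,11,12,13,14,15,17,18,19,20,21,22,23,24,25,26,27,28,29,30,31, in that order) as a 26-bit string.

s1: b1⊕b3⊕b5⊕b7⊕b9⊕b11⊕b13⊕b15⊕b17⊕b19⊕b21⊕b23⊕b25⊕b27⊕b29⊕b31 = 0⊕0⊕1⊕1⊕0⊕0⊕1⊕1⊕0⊕0⊕1⊕0⊕1⊕0⊕0⊕1 = 1
s2: b2⊕b3⊕b6⊕b7⊕b10⊕b11⊕b14⊕b15⊕b18⊕b19⊕b22⊕b23⊕b26⊕b27⊕b30⊕b31 = 0⊕0⊕1⊕1⊕1⊕0⊕1⊕1⊕0⊕0⊕1⊕0⊕0⊕0⊕0⊕1 = 1
s4: b4⊕b5⊕b6⊕b7⊕b12⊕b13⊕b14⊕b15⊕b20⊕b21⊕b22⊕b23⊕b28⊕b29⊕b30⊕b31 = 1⊕1⊕1⊕1⊕1⊕1⊕1⊕1⊕0⊕1⊕1⊕0⊕1⊕0⊕0⊕1 = 0
s8: b8⊕b9⊕b10⊕b11⊕b12⊕b13⊕b14⊕b15⊕b24⊕b25⊕b26⊕b27⊕b28⊕b29⊕b30⊕b31 = 0⊕0⊕1⊕0⊕1⊕1⊕1⊕1⊕0⊕1⊕0⊕0⊕1⊕0⊕0⊕1 = 0
s16: b16⊕b17⊕b18⊕b19⊕b20⊕b21⊕b22⊕b23⊕b24⊕b25⊕b26⊕b27⊕b28⊕b29⊕b30⊕b31 = 1⊕0⊕0⊕0⊕0⊕1⊕1⊕0⊕0⊕1⊕0⊕0⊕1⊕0⊕0⊕1 = 0
Syndrome (s16...s1) = 00011 → position 3.
Flip bit 3: corrected codeword = 0011111001011111000011001001001
Data bits at positions 3,5,6,7,9,10,11,12,13,14,15,17,18,19,20,21,22,23,24,25,26,27,28,29,30,31: 11110101111000011001001001

11110101111000011001001001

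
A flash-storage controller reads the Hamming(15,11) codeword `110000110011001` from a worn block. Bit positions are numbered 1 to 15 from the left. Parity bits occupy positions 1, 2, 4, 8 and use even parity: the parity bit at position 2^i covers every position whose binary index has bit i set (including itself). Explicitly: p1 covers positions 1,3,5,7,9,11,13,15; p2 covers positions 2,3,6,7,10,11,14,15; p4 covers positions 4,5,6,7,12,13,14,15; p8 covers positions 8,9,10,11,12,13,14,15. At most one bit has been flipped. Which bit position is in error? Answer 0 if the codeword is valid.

4

s1: b1⊕b3⊕b5⊕b7⊕b9⊕b11⊕b13⊕b15 = 1⊕0⊕0⊕1⊕0⊕1⊕0⊕1 = 0
s2: b2⊕b3⊕b6⊕b7⊕b10⊕b11⊕b14⊕b15 = 1⊕0⊕0⊕1⊕0⊕1⊕0⊕1 = 0
s4: b4⊕b5⊕b6⊕b7⊕b12⊕b13⊕b14⊕b15 = 0⊕0⊕0⊕1⊕1⊕0⊕0⊕1 = 1
s8: b8⊕b9⊕b10⊕b11⊕b12⊕b13⊕b14⊕b15 = 1⊕0⊕0⊕1⊕1⊕0⊕0⊕1 = 0
Syndrome (s8...s1) = 0100 → position 4.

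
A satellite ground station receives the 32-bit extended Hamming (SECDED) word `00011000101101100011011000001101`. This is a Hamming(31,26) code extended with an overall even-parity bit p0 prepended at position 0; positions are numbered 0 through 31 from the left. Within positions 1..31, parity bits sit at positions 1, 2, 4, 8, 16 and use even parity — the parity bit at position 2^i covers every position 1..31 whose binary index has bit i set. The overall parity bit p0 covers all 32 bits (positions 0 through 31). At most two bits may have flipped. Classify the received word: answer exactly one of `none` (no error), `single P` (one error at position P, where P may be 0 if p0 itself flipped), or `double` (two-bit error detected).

s1: b1⊕b3⊕b5⊕b7⊕b9⊕b11⊕b13⊕b15⊕b17⊕b19⊕b21⊕b23⊕b25⊕b27⊕b29⊕b31 = 0⊕1⊕0⊕0⊕0⊕1⊕1⊕0⊕0⊕1⊕1⊕0⊕0⊕0⊕1⊕1 = 1
s2: b2⊕b3⊕b6⊕b7⊕b10⊕b11⊕b14⊕b15⊕b18⊕b19⊕b22⊕b23⊕b26⊕b27⊕b30⊕b31 = 0⊕1⊕0⊕0⊕1⊕1⊕1⊕0⊕1⊕1⊕1⊕0⊕0⊕0⊕0⊕1 = 0
s4: b4⊕b5⊕b6⊕b7⊕b12⊕b13⊕b14⊕b15⊕b20⊕b21⊕b22⊕b23⊕b28⊕b29⊕b30⊕b31 = 1⊕0⊕0⊕0⊕0⊕1⊕1⊕0⊕0⊕1⊕1⊕0⊕1⊕1⊕0⊕1 = 0
s8: b8⊕b9⊕b10⊕b11⊕b12⊕b13⊕b14⊕b15⊕b24⊕b25⊕b26⊕b27⊕b28⊕b29⊕b30⊕b31 = 1⊕0⊕1⊕1⊕0⊕1⊕1⊕0⊕0⊕0⊕0⊕0⊕1⊕1⊕0⊕1 = 0
s16: b16⊕b17⊕b18⊕b19⊕b20⊕b21⊕b22⊕b23⊕b24⊕b25⊕b26⊕b27⊕b28⊕b29⊕b30⊕b31 = 0⊕0⊕1⊕1⊕0⊕1⊕1⊕0⊕0⊕0⊕0⊕0⊕1⊕1⊕0⊕1 = 1
Syndrome (s16...s1) = 10001 → position 17.
Overall parity (XOR of all 32 bits, including p0): 0⊕0⊕0⊕1⊕1⊕0⊕0⊕0⊕1⊕0⊕1⊕1⊕0⊕1⊕1⊕0⊕0⊕0⊕1⊕1⊕0⊕1⊕1⊕0⊕0⊕0⊕0⊕0⊕1⊕1⊕0⊕1 = 0
Overall=0, syndrome position=17 → double-bit error detected (uncorrectable).

double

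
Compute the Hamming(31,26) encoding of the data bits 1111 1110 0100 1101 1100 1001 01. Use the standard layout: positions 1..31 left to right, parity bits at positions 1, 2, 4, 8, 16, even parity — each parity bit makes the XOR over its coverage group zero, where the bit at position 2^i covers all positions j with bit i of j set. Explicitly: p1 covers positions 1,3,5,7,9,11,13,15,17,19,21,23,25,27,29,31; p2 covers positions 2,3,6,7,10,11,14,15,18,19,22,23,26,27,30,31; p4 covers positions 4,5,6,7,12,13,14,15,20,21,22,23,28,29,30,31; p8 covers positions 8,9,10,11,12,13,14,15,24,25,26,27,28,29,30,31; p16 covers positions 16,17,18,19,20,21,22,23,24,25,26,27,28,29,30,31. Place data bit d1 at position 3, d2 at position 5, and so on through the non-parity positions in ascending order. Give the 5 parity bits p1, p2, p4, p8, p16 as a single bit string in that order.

Place data bits at non-power-of-two positions: b3=1, b5=1, b6=1, b7=1, b9=1, b10=1, b11=1, b12=0, b13=0, b14=1, b15=0, b17=0, b18=1, b19=1, b20=0, b21=1, b22=1, b23=1, b24=0, b25=0, b26=1, b27=0, b28=0, b29=1, b30=0, b31=1.
p1 = XOR of data positions {3,5,7,9,11,13,15,17,19,21,23,25,27,29,31} = 1⊕1⊕1⊕1⊕1⊕0⊕0⊕0⊕1⊕1⊕1⊕0⊕0⊕1⊕1 = 0
p2 = XOR of data positions {3,6,7,10,11,14,15,18,19,22,23,26,27,30,31} = 1⊕1⊕1⊕1⊕1⊕1⊕0⊕1⊕1⊕1⊕1⊕1⊕0⊕0⊕1 = 0
p4 = XOR of data positions {5,6,7,12,13,14,15,20,21,22,23,28,29,30,31} = 1⊕1⊕1⊕0⊕0⊕1⊕0⊕0⊕1⊕1⊕1⊕0⊕1⊕0⊕1 = 1
p8 = XOR of data positions {9,10,11,12,13,14,15,24,25,26,27,28,29,30,31} = 1⊕1⊕1⊕0⊕0⊕1⊕0⊕0⊕0⊕1⊕0⊕0⊕1⊕0⊕1 = 1
p16 = XOR of data positions {17,18,19,20,21,22,23,24,25,26,27,28,29,30,31} = 0⊕1⊕1⊕0⊕1⊕1⊕1⊕0⊕0⊕1⊕0⊕0⊕1⊕0⊕1 = 0
Parity bits p1,p2,p4,p8,p16 = 00110

00110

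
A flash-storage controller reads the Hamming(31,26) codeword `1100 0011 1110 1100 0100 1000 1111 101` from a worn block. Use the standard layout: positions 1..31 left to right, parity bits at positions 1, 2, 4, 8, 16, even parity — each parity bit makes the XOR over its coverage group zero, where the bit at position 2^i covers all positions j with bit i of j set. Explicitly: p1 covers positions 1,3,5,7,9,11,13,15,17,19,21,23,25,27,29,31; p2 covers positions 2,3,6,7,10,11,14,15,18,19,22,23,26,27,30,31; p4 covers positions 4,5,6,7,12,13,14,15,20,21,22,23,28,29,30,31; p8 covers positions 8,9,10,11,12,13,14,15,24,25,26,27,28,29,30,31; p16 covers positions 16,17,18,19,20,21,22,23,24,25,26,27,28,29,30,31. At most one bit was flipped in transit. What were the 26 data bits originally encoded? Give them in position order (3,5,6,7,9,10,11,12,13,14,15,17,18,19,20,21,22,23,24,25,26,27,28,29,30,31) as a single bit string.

s1: b1⊕b3⊕b5⊕b7⊕b9⊕b11⊕b13⊕b15⊕b17⊕b19⊕b21⊕b23⊕b25⊕b27⊕b29⊕b31 = 1⊕0⊕0⊕1⊕1⊕1⊕1⊕0⊕0⊕0⊕1⊕0⊕1⊕1⊕1⊕1 = 0
s2: b2⊕b3⊕b6⊕b7⊕b10⊕b11⊕b14⊕b15⊕b18⊕b19⊕b22⊕b23⊕b26⊕b27⊕b30⊕b31 = 1⊕0⊕0⊕1⊕1⊕1⊕1⊕0⊕1⊕0⊕0⊕0⊕1⊕1⊕0⊕1 = 1
s4: b4⊕b5⊕b6⊕b7⊕b12⊕b13⊕b14⊕b15⊕b20⊕b21⊕b22⊕b23⊕b28⊕b29⊕b30⊕b31 = 0⊕0⊕0⊕1⊕0⊕1⊕1⊕0⊕0⊕1⊕0⊕0⊕1⊕1⊕0⊕1 = 1
s8: b8⊕b9⊕b10⊕b11⊕b12⊕b13⊕b14⊕b15⊕b24⊕b25⊕b26⊕b27⊕b28⊕b29⊕b30⊕b31 = 1⊕1⊕1⊕1⊕0⊕1⊕1⊕0⊕0⊕1⊕1⊕1⊕1⊕1⊕0⊕1 = 0
s16: b16⊕b17⊕b18⊕b19⊕b20⊕b21⊕b22⊕b23⊕b24⊕b25⊕b26⊕b27⊕b28⊕b29⊕b30⊕b31 = 0⊕0⊕1⊕0⊕0⊕1⊕0⊕0⊕0⊕1⊕1⊕1⊕1⊕1⊕0⊕1 = 0
Syndrome (s16...s1) = 00110 → position 6.
Flip bit 6: corrected codeword = 1100011111101100010010001111101
Data bits at positions 3,5,6,7,9,10,11,12,13,14,15,17,18,19,20,21,22,23,24,25,26,27,28,29,30,31: 00111110110010010001111101

00111110110010010001111101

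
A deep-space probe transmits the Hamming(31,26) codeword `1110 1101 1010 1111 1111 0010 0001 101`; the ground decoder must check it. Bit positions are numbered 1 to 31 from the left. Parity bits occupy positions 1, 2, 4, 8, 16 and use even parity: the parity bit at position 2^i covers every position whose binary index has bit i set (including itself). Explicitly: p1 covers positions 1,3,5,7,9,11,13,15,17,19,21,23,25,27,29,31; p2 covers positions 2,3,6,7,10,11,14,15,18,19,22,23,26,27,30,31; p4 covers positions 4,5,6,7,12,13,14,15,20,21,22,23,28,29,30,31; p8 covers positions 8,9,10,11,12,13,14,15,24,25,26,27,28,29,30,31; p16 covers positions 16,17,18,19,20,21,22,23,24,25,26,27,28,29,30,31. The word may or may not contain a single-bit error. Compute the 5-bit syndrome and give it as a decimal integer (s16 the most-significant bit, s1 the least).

24

s1: b1⊕b3⊕b5⊕b7⊕b9⊕b11⊕b13⊕b15⊕b17⊕b19⊕b21⊕b23⊕b25⊕b27⊕b29⊕b31 = 1⊕1⊕1⊕0⊕1⊕1⊕1⊕1⊕1⊕1⊕0⊕1⊕0⊕0⊕1⊕1 = 0
s2: b2⊕b3⊕b6⊕b7⊕b10⊕b11⊕b14⊕b15⊕b18⊕b19⊕b22⊕b23⊕b26⊕b27⊕b30⊕b31 = 1⊕1⊕1⊕0⊕0⊕1⊕1⊕1⊕1⊕1⊕0⊕1⊕0⊕0⊕0⊕1 = 0
s4: b4⊕b5⊕b6⊕b7⊕b12⊕b13⊕b14⊕b15⊕b20⊕b21⊕b22⊕b23⊕b28⊕b29⊕b30⊕b31 = 0⊕1⊕1⊕0⊕0⊕1⊕1⊕1⊕1⊕0⊕0⊕1⊕1⊕1⊕0⊕1 = 0
s8: b8⊕b9⊕b10⊕b11⊕b12⊕b13⊕b14⊕b15⊕b24⊕b25⊕b26⊕b27⊕b28⊕b29⊕b30⊕b31 = 1⊕1⊕0⊕1⊕0⊕1⊕1⊕1⊕0⊕0⊕0⊕0⊕1⊕1⊕0⊕1 = 1
s16: b16⊕b17⊕b18⊕b19⊕b20⊕b21⊕b22⊕b23⊕b24⊕b25⊕b26⊕b27⊕b28⊕b29⊕b30⊕b31 = 1⊕1⊕1⊕1⊕1⊕0⊕0⊕1⊕0⊕0⊕0⊕0⊕1⊕1⊕0⊕1 = 1
Syndrome (s16...s1) = 11000 → position 24.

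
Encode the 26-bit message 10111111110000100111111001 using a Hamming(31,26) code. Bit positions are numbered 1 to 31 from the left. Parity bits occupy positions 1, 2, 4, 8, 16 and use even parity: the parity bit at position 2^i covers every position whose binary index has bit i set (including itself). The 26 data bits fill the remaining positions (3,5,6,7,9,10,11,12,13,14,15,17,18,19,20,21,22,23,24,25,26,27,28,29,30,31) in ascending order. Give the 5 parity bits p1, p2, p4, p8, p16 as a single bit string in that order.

Place data bits at non-power-of-two positions: b3=1, b5=0, b6=1, b7=1, b9=1, b10=1, b11=1, b12=1, b13=1, b14=1, b15=0, b17=0, b18=0, b19=0, b20=1, b21=0, b22=0, b23=1, b24=1, b25=1, b26=1, b27=1, b28=1, b29=0, b30=0, b31=1.
p1 = XOR of data positions {3,5,7,9,11,13,15,17,19,21,23,25,27,29,31} = 1⊕0⊕1⊕1⊕1⊕1⊕0⊕0⊕0⊕0⊕1⊕1⊕1⊕0⊕1 = 1
p2 = XOR of data positions {3,6,7,10,11,14,15,18,19,22,23,26,27,30,31} = 1⊕1⊕1⊕1⊕1⊕1⊕0⊕0⊕0⊕0⊕1⊕1⊕1⊕0⊕1 = 0
p4 = XOR of data positions {5,6,7,12,13,14,15,20,21,22,23,28,29,30,31} = 0⊕1⊕1⊕1⊕1⊕1⊕0⊕1⊕0⊕0⊕1⊕1⊕0⊕0⊕1 = 1
p8 = XOR of data positions {9,10,11,12,13,14,15,24,25,26,27,28,29,30,31} = 1⊕1⊕1⊕1⊕1⊕1⊕0⊕1⊕1⊕1⊕1⊕1⊕0⊕0⊕1 = 0
p16 = XOR of data positions {17,18,19,20,21,22,23,24,25,26,27,28,29,30,31} = 0⊕0⊕0⊕1⊕0⊕0⊕1⊕1⊕1⊕1⊕1⊕1⊕0⊕0⊕1 = 0
Parity bits p1,p2,p4,p8,p16 = 10100

10100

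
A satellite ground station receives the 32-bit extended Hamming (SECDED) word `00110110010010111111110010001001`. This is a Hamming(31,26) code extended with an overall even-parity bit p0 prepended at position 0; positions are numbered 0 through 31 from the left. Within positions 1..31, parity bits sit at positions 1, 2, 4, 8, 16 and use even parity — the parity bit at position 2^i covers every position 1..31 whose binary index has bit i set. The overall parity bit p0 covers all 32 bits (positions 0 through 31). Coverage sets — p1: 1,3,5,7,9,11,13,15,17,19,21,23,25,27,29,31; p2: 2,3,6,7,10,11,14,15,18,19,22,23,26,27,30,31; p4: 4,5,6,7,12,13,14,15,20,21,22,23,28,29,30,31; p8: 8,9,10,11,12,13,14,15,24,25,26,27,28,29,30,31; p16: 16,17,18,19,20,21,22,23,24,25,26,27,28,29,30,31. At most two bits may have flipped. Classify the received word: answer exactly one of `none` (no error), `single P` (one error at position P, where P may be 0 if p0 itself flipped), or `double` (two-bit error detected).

s1: b1⊕b3⊕b5⊕b7⊕b9⊕b11⊕b13⊕b15⊕b17⊕b19⊕b21⊕b23⊕b25⊕b27⊕b29⊕b31 = 0⊕1⊕1⊕0⊕1⊕0⊕0⊕1⊕1⊕1⊕1⊕0⊕0⊕0⊕0⊕1 = 0
s2: b2⊕b3⊕b6⊕b7⊕b10⊕b11⊕b14⊕b15⊕b18⊕b19⊕b22⊕b23⊕b26⊕b27⊕b30⊕b31 = 1⊕1⊕1⊕0⊕0⊕0⊕1⊕1⊕1⊕1⊕0⊕0⊕0⊕0⊕0⊕1 = 0
s4: b4⊕b5⊕b6⊕b7⊕b12⊕b13⊕b14⊕b15⊕b20⊕b21⊕b22⊕b23⊕b28⊕b29⊕b30⊕b31 = 0⊕1⊕1⊕0⊕1⊕0⊕1⊕1⊕1⊕1⊕0⊕0⊕1⊕0⊕0⊕1 = 1
s8: b8⊕b9⊕b10⊕b11⊕b12⊕b13⊕b14⊕b15⊕b24⊕b25⊕b26⊕b27⊕b28⊕b29⊕b30⊕b31 = 0⊕1⊕0⊕0⊕1⊕0⊕1⊕1⊕1⊕0⊕0⊕0⊕1⊕0⊕0⊕1 = 1
s16: b16⊕b17⊕b18⊕b19⊕b20⊕b21⊕b22⊕b23⊕b24⊕b25⊕b26⊕b27⊕b28⊕b29⊕b30⊕b31 = 1⊕1⊕1⊕1⊕1⊕1⊕0⊕0⊕1⊕0⊕0⊕0⊕1⊕0⊕0⊕1 = 1
Syndrome (s16...s1) = 11100 → position 28.
Overall parity (XOR of all 32 bits, including p0): 0⊕0⊕1⊕1⊕0⊕1⊕1⊕0⊕0⊕1⊕0⊕0⊕1⊕0⊕1⊕1⊕1⊕1⊕1⊕1⊕1⊕1⊕0⊕0⊕1⊕0⊕0⊕0⊕1⊕0⊕0⊕1 = 1
Overall=1, syndrome position=28 → single-bit error at position 28.

single 28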